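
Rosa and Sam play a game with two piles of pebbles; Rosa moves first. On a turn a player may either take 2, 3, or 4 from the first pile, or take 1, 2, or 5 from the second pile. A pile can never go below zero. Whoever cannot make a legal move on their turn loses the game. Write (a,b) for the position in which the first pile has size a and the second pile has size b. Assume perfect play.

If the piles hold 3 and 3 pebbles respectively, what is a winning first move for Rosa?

Move to (1,3).

Use the standard recursion: the mover loses at a terminal position; elsewhere, the mover wins exactly when some move hands the opponent an L position.
No move ever increases a pile, so every position that can arise here has a ≤ 3 and b ≤ 3; it is enough to label the cells with 0 ≤ a ≤ 3 and 0 ≤ b ≤ 3.
Every move lowers a or b (never raises either), so fill the grid row by row in increasing a, and left to right within a row: each cell's successors are then already labelled.
      b=0  b=1  b=2  b=3
a=0:    L    W    W    L
a=1:    L    W    W    L
a=2:    W    L    W    W
a=3:    W    L    W    W
Cells with no legal move (terminal, hence L): (0,0), (1,0).
The remaining L cells, each justified by listing all of its moves:
(0,3): moves to (0,2)(W), (0,1)(W); every one is W ⇒ L
(1,3): moves to (1,2)(W), (1,1)(W); every one is W ⇒ L
(2,1): moves to (0,1)(W), (2,0)(W); every one is W ⇒ L
(3,1): moves to (1,1)(W), (0,1)(W), (3,0)(W); every one is W ⇒ L
Every other cell has at least one move into one of the L cells above, so it is W.
From (3,3), the L positions reachable in one move are: (1,3), (0,3), (3,1). Any move reaching one of these is winning.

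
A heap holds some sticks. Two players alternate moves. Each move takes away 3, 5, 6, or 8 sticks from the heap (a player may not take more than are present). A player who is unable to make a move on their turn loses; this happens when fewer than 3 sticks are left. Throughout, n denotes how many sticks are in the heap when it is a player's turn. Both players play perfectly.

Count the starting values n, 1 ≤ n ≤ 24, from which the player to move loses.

8

Label each position W (a win for the player to move) or L (a loss). A position with no legal move is L; any other position is W exactly when some move reaches an L, and L when every move reaches a W.
n=0: no move → L
n=1: no move → L
n=2: no move → L
n=3: →0(L), so W
n=4: →1(L), so W
n=5: →2(L), so W
n=6: →1(L), so W
n=7: →2(L), so W
n=8: →2(L), so W
n=9: →1(L), so W
n=10: →2(L), so W
n=11: →8(W), 6(W), 5(W), 3(W) — all W, so L
n=12: →9(W), 7(W), 6(W), 4(W) — all W, so L
n=13: →10(W), 8(W), 7(W), 5(W) — all W, so L
n=14: →11(L), so W
n=15: →12(L), so W
n=16: →13(L), so W
n=17: →12(L), so W
n=18: →13(L), so W
n=19: →13(L), so W
n=20: →12(L), so W
n=21: →13(L), so W
n=22: →19(W), 17(W), 16(W), 14(W) — all W, so L
n=23: →20(W), 18(W), 17(W), 15(W) — all W, so L
n=24: →21(W), 19(W), 18(W), 16(W) — all W, so L
L entries with 1 ≤ n ≤ 24 (n=0 is outside the asked range and is not counted): n = 1, 2, 11, 12, 13, 22, 23, 24; that makes 8.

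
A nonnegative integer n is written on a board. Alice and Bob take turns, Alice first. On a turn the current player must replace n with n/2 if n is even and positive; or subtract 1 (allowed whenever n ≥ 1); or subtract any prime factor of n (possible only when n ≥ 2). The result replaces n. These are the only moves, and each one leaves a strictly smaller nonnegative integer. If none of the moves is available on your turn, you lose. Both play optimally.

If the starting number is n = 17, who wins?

Alice wins.

Use the standard recursion: the mover loses at a terminal position; elsewhere, the mover wins exactly when some move hands the opponent an L position.
n=0: no move → L
n=1: W (go to 0, an L position)
n=2: W (go to 0, an L position)
n=3: W (go to 0, an L position)
n=4: L (options 2(W), 3(W) are all W)
n=5: W (go to 0, an L position)
n=6: W (go to 4, an L position)
n=7: W (go to 0, an L position)
n=8: W (go to 4, an L position)
n=9: L (options 6(W), 8(W) are all W)
n=10: W (go to 9, an L position)
n=11: W (go to 0, an L position)
n=12: W (go to 9, an L position)
n=13: W (go to 0, an L position)
n=14: L (options 7(W), 12(W), 13(W) are all W)
n=15: W (go to 14, an L position)
n=16: W (go to 14, an L position)
n=17: W (go to 0, an L position)
From 17 Alice can move to 0, reaching an L position.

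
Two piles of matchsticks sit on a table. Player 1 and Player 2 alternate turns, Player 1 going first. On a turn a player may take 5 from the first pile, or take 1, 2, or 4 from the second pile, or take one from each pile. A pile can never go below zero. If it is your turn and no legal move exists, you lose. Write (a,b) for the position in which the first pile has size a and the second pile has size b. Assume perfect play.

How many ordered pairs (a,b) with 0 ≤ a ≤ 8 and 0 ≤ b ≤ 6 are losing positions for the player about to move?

23

Work bottom-up. With no move the player to move loses. Otherwise the position is W if at least one move leads to an L position for the opponent, and L if every move leads to a W.
Every move lowers a or b (never raises either), so fill the grid row by row in increasing a, and left to right within a row: each cell's successors are then already labelled.
      b=0  b=1  b=2  b=3  b=4  b=5  b=6
a=0:    L    W    W    L    W    W    L
a=1:    L    W    W    L    W    W    L
a=2:    L    W    W    L    W    W    L
a=3:    L    W    W    L    W    W    L
a=4:    L    W    W    L    W    W    L
a=5:    W    W    L    W    W    L    W
a=6:    W    L    W    W    L    W    W
a=7:    W    L    W    W    L    W    W
a=8:    W    L    W    W    L    W    W
Cells with no legal move (terminal, hence L): (0,0), (1,0), (2,0), (3,0), (4,0).
The remaining L cells, each justified by listing all of its moves:
(0,3): moves to (0,2)(W), (0,1)(W); every one is W ⇒ L
(0,6): moves to (0,5)(W), (0,4)(W), (0,2)(W); every one is W ⇒ L
(1,3): moves to (1,2)(W), (1,1)(W), (0,2)(W); every one is W ⇒ L
(1,6): moves to (1,5)(W), (1,4)(W), (1,2)(W), (0,5)(W); every one is W ⇒ L
(2,3): moves to (2,2)(W), (2,1)(W), (1,2)(W); every one is W ⇒ L
(2,6): moves to (2,5)(W), (2,4)(W), (2,2)(W), (1,5)(W); every one is W ⇒ L
(3,3): moves to (3,2)(W), (3,1)(W), (2,2)(W); every one is W ⇒ L
(3,6): moves to (3,5)(W), (3,4)(W), (3,2)(W), (2,5)(W); every one is W ⇒ L
(4,3): moves to (4,2)(W), (4,1)(W), (3,2)(W); every one is W ⇒ L
(4,6): moves to (4,5)(W), (4,4)(W), (4,2)(W), (3,5)(W); every one is W ⇒ L
(5,2): moves to (0,2)(W), (5,1)(W), (5,0)(W), (4,1)(W); every one is W ⇒ L
(5,5): moves to (0,5)(W), (5,4)(W), (5,3)(W), (5,1)(W), (4,4)(W); every one is W ⇒ L
(6,1): moves to (1,1)(W), (6,0)(W), (5,0)(W); every one is W ⇒ L
(6,4): moves to (1,4)(W), (6,3)(W), (6,2)(W), (6,0)(W), (5,3)(W); every one is W ⇒ L
(7,1): moves to (2,1)(W), (7,0)(W), (6,0)(W); every one is W ⇒ L
(7,4): moves to (2,4)(W), (7,3)(W), (7,2)(W), (7,0)(W), (6,3)(W); every one is W ⇒ L
(8,1): moves to (3,1)(W), (8,0)(W), (7,0)(W); every one is W ⇒ L
(8,4): moves to (3,4)(W), (8,3)(W), (8,2)(W), (8,0)(W), (7,3)(W); every one is W ⇒ L
Every other cell has at least one move into one of the L cells above, so it is W.
L cells per row: a=0: 3, a=1: 3, a=2: 3, a=3: 3, a=4: 3, a=5: 2, a=6: 2, a=7: 2, a=8: 2; total 23.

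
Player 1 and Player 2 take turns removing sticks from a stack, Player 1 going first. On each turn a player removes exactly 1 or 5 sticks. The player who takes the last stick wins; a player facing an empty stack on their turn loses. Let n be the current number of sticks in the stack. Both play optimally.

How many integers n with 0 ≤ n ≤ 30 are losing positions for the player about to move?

16

Positions with no move are L. A position that does have a move is losing for the player to move precisely when every available move leads to a winning position for the opponent. Fill in the labels:
n=0: no move → L
n=1: reaches L-position 0 → W
n=2: only reaches 1(W), which is W → L
n=3: reaches L-position 2 → W
n=4: only reaches 3(W), which is W → L
n=5: reaches L-position 4 → W
n=6: only reaches 5(W), 1(W), all W → L
n=7: reaches L-position 6 → W
n=8: only reaches 7(W), 3(W), all W → L
n=9: reaches L-position 8 → W
n=10: only reaches 9(W), 5(W), all W → L
n=11: reaches L-position 10 → W
n=12: only reaches 11(W), 7(W), all W → L
n=13: reaches L-position 12 → W
n=14: only reaches 13(W), 9(W), all W → L
n=15: reaches L-position 14 → W
n=16: only reaches 15(W), 11(W), all W → L
n=17: reaches L-position 16 → W
n=18: only reaches 17(W), 13(W), all W → L
n=19: reaches L-position 18 → W
n=20: only reaches 19(W), 15(W), all W → L
n=21: reaches L-position 20 → W
n=22: only reaches 21(W), 17(W), all W → L
n=23: reaches L-position 22 → W
n=24: only reaches 23(W), 19(W), all W → L
n=25: reaches L-position 24 → W
n=26: only reaches 25(W), 21(W), all W → L
n=27: reaches L-position 26 → W
n=28: only reaches 27(W), 23(W), all W → L
n=29: reaches L-position 28 → W
n=30: only reaches 29(W), 25(W), all W → L
L entries with 0 ≤ n ≤ 30: n = 0, 2, 4, 6, 8, 10, 12, 14, 16, 18, 20, 22, 24, 26, 28, 30; that makes 16.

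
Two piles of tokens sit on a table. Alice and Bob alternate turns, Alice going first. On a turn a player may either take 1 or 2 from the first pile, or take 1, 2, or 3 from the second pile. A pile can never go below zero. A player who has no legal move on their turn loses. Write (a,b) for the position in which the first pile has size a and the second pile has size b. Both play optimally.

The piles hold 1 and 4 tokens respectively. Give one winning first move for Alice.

Move to (0,4).

Compute win/loss labels from the base case upward. A position with no move is L. Any other position is W if it can reach an L in one move, else L.
No move ever increases a pile, so every position that can arise here has a ≤ 1 and b ≤ 4; it is enough to label the cells with 0 ≤ a ≤ 1 and 0 ≤ b ≤ 4.
Every move lowers a or b (never raises either), so fill the grid row by row in increasing a, and left to right within a row: each cell's successors are then already labelled.
      b=0  b=1  b=2  b=3  b=4
a=0:    L    W    W    W    L
a=1:    W    L    W    W    W
Cells with no legal move (terminal, hence L): (0,0).
The remaining L cells, each justified by listing all of its moves:
(0,4): only reaches (0,3)(W), (0,2)(W), (0,1)(W), all W → L
(1,1): only reaches (0,1)(W), (1,0)(W), all W → L
Every other cell has at least one move into one of the L cells above, so it is W.
From (1,4), the L positions reachable in one move are: (0,4), (1,1). Any move reaching one of these is winning.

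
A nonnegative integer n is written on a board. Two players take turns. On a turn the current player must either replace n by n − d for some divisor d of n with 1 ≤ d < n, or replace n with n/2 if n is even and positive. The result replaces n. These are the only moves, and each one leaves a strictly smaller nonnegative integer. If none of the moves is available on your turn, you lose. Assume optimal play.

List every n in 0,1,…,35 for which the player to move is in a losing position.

Use the standard recursion: the mover loses at a terminal position; elsewhere, the mover wins exactly when some move hands the opponent an L position.
n=0: no move → L
n=1: no move → L
n=2: W (go to 1, an L position)
n=3: L (sole option 2(W) is W)
n=4: W (go to 3, an L position)
n=5: L (sole option 4(W) is W)
n=6: W (go to 3, an L position)
n=7: L (sole option 6(W) is W)
n=8: W (go to 7, an L position)
n=9: L (options 6(W), 8(W) are all W)
n=10: W (go to 5, an L position)
n=11: L (sole option 10(W) is W)
n=12: W (go to 9, an L position)
n=13: L (sole option 12(W) is W)
n=14: W (go to 7, an L position)
n=15: L (options 10(W), 12(W), 14(W) are all W)
n=16: W (go to 15, an L position)
n=17: L (sole option 16(W) is W)
n=18: W (go to 9, an L position)
n=19: L (sole option 18(W) is W)
n=20: W (go to 15, an L position)
n=21: L (options 14(W), 18(W), 20(W) are all W)
n=22: W (go to 11, an L position)
n=23: L (sole option 22(W) is W)
n=24: W (go to 21, an L position)
n=25: L (options 20(W), 24(W) are all W)
n=26: W (go to 13, an L position)
n=27: L (options 18(W), 24(W), 26(W) are all W)
n=28: W (go to 21, an L position)
n=29: L (sole option 28(W) is W)
n=30: W (go to 15, an L position)
n=31: L (sole option 30(W) is W)
n=32: W (go to 31, an L position)
n=33: L (options 22(W), 30(W), 32(W) are all W)
n=34: W (go to 17, an L position)
n=35: L (options 28(W), 30(W), 34(W) are all W)
Reading off the rows marked L gives the requested list; there are 19 such values of n.

0, 1, 3, 5, 7, 9, 11, 13, 15, 17, 19, 21, 23, 25, 27, 29, 31, 33, 35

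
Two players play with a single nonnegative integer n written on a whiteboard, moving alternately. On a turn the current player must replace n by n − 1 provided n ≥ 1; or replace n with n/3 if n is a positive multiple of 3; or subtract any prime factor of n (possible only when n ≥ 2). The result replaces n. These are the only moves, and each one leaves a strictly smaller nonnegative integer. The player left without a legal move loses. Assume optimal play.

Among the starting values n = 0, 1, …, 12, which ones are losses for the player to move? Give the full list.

Use the standard recursion: the mover loses at a terminal position; elsewhere, the mover wins exactly when some move hands the opponent an L position.
n=0: no move → L
n=1: →0(L), so W
n=2: →0(L), so W
n=3: →0(L), so W
n=4: →2(W), 3(W) — all W, so L
n=5: →0(L), so W
n=6: →4(L), so W
n=7: →0(L), so W
n=8: →6(W), 7(W) — all W, so L
n=9: →8(L), so W
n=10: →8(L), so W
n=11: →0(L), so W
n=12: →4(L), so W
Reading off the rows marked L gives the requested list; there are 3 such values of n.

0, 4, 8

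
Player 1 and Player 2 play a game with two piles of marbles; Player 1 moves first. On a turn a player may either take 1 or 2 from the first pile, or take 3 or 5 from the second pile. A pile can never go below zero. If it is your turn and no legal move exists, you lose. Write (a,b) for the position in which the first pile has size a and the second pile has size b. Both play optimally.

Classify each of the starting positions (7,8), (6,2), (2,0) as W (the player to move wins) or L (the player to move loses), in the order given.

(7,8): W, (6,2): L, (2,0): W

Label each position W (a win for the player to move) or L (a loss). A position with no legal move is L; any other position is W exactly when some move reaches an L, and L when every move reaches a W.
No move ever increases a pile, so every position that can arise here has a ≤ 7 and b ≤ 8; it is enough to label the cells with 0 ≤ a ≤ 7 and 0 ≤ b ≤ 8.
Every move lowers a or b (never raises either), so fill the grid row by row in increasing a, and left to right within a row: each cell's successors are then already labelled.
      b=0  b=1  b=2  b=3  b=4  b=5  b=6  b=7  b=8
a=0:    L    L    L    W    W    W    W    W    L
a=1:    W    W    W    L    L    L    W    W    W
a=2:    W    W    W    W    W    W    L    L    W
a=3:    L    L    L    W    W    W    W    W    L
a=4:    W    W    W    L    L    L    W    W    W
a=5:    W    W    W    W    W    W    L    L    W
a=6:    L    L    L    W    W    W    W    W    L
a=7:    W    W    W    L    L    L    W    W    W
Cells with no legal move (terminal, hence L): (0,0), (0,1), (0,2).
The remaining L cells, each justified by listing all of its moves:
(0,8): L (options (0,5)(W), (0,3)(W) are all W)
(1,3): L (options (0,3)(W), (1,0)(W) are all W)
(1,4): L (options (0,4)(W), (1,1)(W) are all W)
(1,5): L (options (0,5)(W), (1,2)(W), (1,0)(W) are all W)
(2,6): L (options (1,6)(W), (0,6)(W), (2,3)(W), (2,1)(W) are all W)
(2,7): L (options (1,7)(W), (0,7)(W), (2,4)(W), (2,2)(W) are all W)
(3,0): L (options (2,0)(W), (1,0)(W) are all W)
(3,1): L (options (2,1)(W), (1,1)(W) are all W)
(3,2): L (options (2,2)(W), (1,2)(W) are all W)
(3,8): L (options (2,8)(W), (1,8)(W), (3,5)(W), (3,3)(W) are all W)
(4,3): L (options (3,3)(W), (2,3)(W), (4,0)(W) are all W)
(4,4): L (options (3,4)(W), (2,4)(W), (4,1)(W) are all W)
(4,5): L (options (3,5)(W), (2,5)(W), (4,2)(W), (4,0)(W) are all W)
(5,6): L (options (4,6)(W), (3,6)(W), (5,3)(W), (5,1)(W) are all W)
(5,7): L (options (4,7)(W), (3,7)(W), (5,4)(W), (5,2)(W) are all W)
(6,0): L (options (5,0)(W), (4,0)(W) are all W)
(6,1): L (options (5,1)(W), (4,1)(W) are all W)
(6,2): L (options (5,2)(W), (4,2)(W) are all W)
(6,8): L (options (5,8)(W), (4,8)(W), (6,5)(W), (6,3)(W) are all W)
(7,3): L (options (6,3)(W), (5,3)(W), (7,0)(W) are all W)
(7,4): L (options (6,4)(W), (5,4)(W), (7,1)(W) are all W)
(7,5): L (options (6,5)(W), (5,5)(W), (7,2)(W), (7,0)(W) are all W)
Every other cell has at least one move into one of the L cells above, so it is W.
(7,8): the move to (6,8) reaches an L cell, so W
(6,2): one of the L cells justified above, so L
(2,0): the move to (0,0) reaches an L cell, so W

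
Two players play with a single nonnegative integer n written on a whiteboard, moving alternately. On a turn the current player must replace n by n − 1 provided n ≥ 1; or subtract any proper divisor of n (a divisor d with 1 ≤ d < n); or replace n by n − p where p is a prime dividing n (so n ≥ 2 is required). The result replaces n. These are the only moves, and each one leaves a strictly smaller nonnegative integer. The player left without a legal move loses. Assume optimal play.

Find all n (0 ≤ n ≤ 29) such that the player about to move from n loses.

Use the standard recursion: the mover loses at a terminal position; elsewhere, the mover wins exactly when some move hands the opponent an L position.
n=0: no move → L
n=1: reaches L-position 0 → W
n=2: reaches L-position 0 → W
n=3: reaches L-position 0 → W
n=4: only reaches 2(W), 3(W), all W → L
n=5: reaches L-position 0 → W
n=6: reaches L-position 4 → W
n=7: reaches L-position 0 → W
n=8: reaches L-position 4 → W
n=9: only reaches 6(W), 8(W), all W → L
n=10: reaches L-position 9 → W
n=11: reaches L-position 0 → W
n=12: reaches L-position 9 → W
n=13: reaches L-position 0 → W
n=14: only reaches 7(W), 12(W), 13(W), all W → L
n=15: reaches L-position 14 → W
n=16: reaches L-position 14 → W
n=17: reaches L-position 0 → W
n=18: reaches L-position 9 → W
n=19: reaches L-position 0 → W
n=20: only reaches 10(W), 15(W), 16(W), 18(W), 19(W), all W → L
n=21: reaches L-position 14 → W
n=22: reaches L-position 20 → W
n=23: reaches L-position 0 → W
n=24: reaches L-position 20 → W
n=25: reaches L-position 20 → W
n=26: only reaches 13(W), 24(W), 25(W), all W → L
n=27: reaches L-position 26 → W
n=28: reaches L-position 14 → W
n=29: reaches L-position 0 → W
The losing starting values of n are exactly the entries labelled L in this table (6 of them).

0, 4, 9, 14, 20, 26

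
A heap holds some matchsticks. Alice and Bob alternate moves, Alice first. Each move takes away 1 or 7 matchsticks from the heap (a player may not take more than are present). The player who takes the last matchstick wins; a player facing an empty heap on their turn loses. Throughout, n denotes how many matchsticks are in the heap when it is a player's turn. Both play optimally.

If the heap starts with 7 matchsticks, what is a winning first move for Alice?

Remove 1, leaving 6.

Work bottom-up. With no move the player to move loses. Otherwise the position is W if at least one move leads to an L position for the opponent, and L if every move leads to a W.
n=0: no move → L
n=1: reaches L-position 0 → W
n=2: only reaches 1(W), which is W → L
n=3: reaches L-position 2 → W
n=4: only reaches 3(W), which is W → L
n=5: reaches L-position 4 → W
n=6: only reaches 5(W), which is W → L
n=7: reaches L-position 6 → W
From 7, the L positions reachable in one move are: 6, 0. Any move reaching one of these is winning.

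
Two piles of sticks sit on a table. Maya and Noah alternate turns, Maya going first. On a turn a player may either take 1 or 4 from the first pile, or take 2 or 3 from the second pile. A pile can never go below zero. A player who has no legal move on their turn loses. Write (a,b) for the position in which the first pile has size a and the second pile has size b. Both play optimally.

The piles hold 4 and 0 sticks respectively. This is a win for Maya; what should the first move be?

Move to (0,0).

Label each position W (a win for the player to move) or L (a loss). A position with no legal move is L; any other position is W exactly when some move reaches an L, and L when every move reaches a W.
No move ever increases a pile, so every position that can arise here has a ≤ 4 and b ≤ 0; it is enough to label the cells with 0 ≤ a ≤ 4 and 0 ≤ b ≤ 0.
Every move lowers a or b (never raises either), so fill the grid row by row in increasing a, and left to right within a row: each cell's successors are then already labelled.
      b=0
a=0:    L
a=1:    W
a=2:    L
a=3:    W
a=4:    W
Cells with no legal move (terminal, hence L): (0,0).
The remaining L cells, each justified by listing all of its moves:
(2,0): only reaches (1,0)(W), which is W → L
Every other cell has at least one move into one of the L cells above, so it is W.
From (4,0), the L positions reachable in one move are: (0,0).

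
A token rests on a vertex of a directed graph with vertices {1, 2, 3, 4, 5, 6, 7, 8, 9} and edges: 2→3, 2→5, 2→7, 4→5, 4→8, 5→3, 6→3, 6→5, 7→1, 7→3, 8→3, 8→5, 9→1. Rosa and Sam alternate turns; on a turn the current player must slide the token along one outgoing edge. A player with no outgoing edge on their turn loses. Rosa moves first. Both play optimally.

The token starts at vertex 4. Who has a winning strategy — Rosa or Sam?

Positions with no move are L. A position that does have a move is losing for the player to move precisely when every available move leads to a winning position for the opponent. Fill in the labels:
Every edge goes from a vertex to one that appears earlier in the order 1, 3, 7, 5, 6, 9, 8, 4, 2, so processing vertices in that order labels each vertex after all of its successors.
1: no outgoing edge → L
3: no outgoing edge → L
7: W (go to 3, an L position)
5: W (go to 3, an L position)
6: W (go to 3, an L position)
9: W (go to 1, an L position)
8: W (go to 3, an L position)
4: L (options 8(W), 5(W) are all W)
2: W (go to 3, an L position)
The starting position 4 is L: whatever Rosa does, the opponent receives a W position.

Sam wins.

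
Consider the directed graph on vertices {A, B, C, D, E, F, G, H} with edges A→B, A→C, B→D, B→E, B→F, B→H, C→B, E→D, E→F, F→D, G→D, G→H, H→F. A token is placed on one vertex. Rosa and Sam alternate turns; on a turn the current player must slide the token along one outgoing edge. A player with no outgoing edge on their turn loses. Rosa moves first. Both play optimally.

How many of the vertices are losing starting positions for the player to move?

3

Compute win/loss labels from the base case upward. A position with no move is L. Any other position is W if it can reach an L in one move, else L.
Every edge goes from a vertex to one that appears earlier in the order D, F, H, E, B, C, A, G, so processing vertices in that order labels each vertex after all of its successors.
D: no outgoing edge → L
F: reaches L-position D → W
H: only reaches F(W), which is W → L
E: reaches L-position D → W
B: reaches L-position H → W
C: only reaches B(W), which is W → L
A: reaches L-position C → W
G: reaches L-position H → W
The L vertices are C, D, H; that is 3 in all.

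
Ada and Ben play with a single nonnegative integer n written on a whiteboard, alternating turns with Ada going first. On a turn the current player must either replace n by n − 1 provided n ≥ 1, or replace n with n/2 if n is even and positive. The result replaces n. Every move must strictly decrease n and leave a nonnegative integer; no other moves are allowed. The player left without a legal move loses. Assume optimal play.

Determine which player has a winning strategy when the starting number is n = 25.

Ben wins.

Work bottom-up. With no move the player to move loses. Otherwise the position is W if at least one move leads to an L position for the opponent, and L if every move leads to a W.
n=0: no move → L
n=1: can move to 0, which is L ⇒ W
n=2: the only move is to 1(W), a W ⇒ L
n=3: can move to 2, which is L ⇒ W
n=4: can move to 2, which is L ⇒ W
n=5: the only move is to 4(W), a W ⇒ L
n=6: can move to 5, which is L ⇒ W
n=7: the only move is to 6(W), a W ⇒ L
n=8: can move to 7, which is L ⇒ W
n=9: the only move is to 8(W), a W ⇒ L
n=10: can move to 5, which is L ⇒ W
n=11: the only move is to 10(W), a W ⇒ L
n=12: can move to 11, which is L ⇒ W
n=13: the only move is to 12(W), a W ⇒ L
n=14: can move to 7, which is L ⇒ W
n=15: the only move is to 14(W), a W ⇒ L
n=16: can move to 15, which is L ⇒ W
n=17: the only move is to 16(W), a W ⇒ L
n=18: can move to 9, which is L ⇒ W
n=19: the only move is to 18(W), a W ⇒ L
n=20: can move to 19, which is L ⇒ W
n=21: the only move is to 20(W), a W ⇒ L
n=22: can move to 11, which is L ⇒ W
n=23: the only move is to 22(W), a W ⇒ L
n=24: can move to 23, which is L ⇒ W
n=25: the only move is to 24(W), a W ⇒ L
The starting position 25 is L: whatever Ada does, the opponent receives a W position.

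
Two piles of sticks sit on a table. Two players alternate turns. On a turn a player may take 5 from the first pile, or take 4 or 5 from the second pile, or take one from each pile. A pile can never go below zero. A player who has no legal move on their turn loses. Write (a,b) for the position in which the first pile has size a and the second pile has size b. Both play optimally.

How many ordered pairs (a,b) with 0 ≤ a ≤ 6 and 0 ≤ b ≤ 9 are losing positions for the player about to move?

Classify positions by backward induction: terminal positions (no move available) are L. From any other position, the mover wins iff some move reaches an L.
Every move lowers a or b (never raises either), so fill the grid row by row in increasing a, and left to right within a row: each cell's successors are then already labelled.
      b=0  b=1  b=2  b=3  b=4  b=5  b=6  b=7  b=8  b=9
a=0:    L    L    L    L    W    W    W    W    W    L
a=1:    L    W    W    W    W    W    L    L    L    L
a=2:    L    W    L    L    W    W    W    W    W    W
a=3:    L    W    L    W    W    W    W    W    L    L
a=4:    L    W    L    W    W    W    W    W    L    W
a=5:    W    W    W    W    L    L    L    L    W    W
a=6:    W    L    L    L    L    W    W    W    W    W
Cells with no legal move (terminal, hence L): (0,0), (0,1), (0,2), (0,3), (1,0), (2,0), (3,0), (4,0).
The remaining L cells, each justified by listing all of its moves:
(0,9): →(0,5)(W), (0,4)(W) — all W, so L
(1,6): →(1,2)(W), (1,1)(W), (0,5)(W) — all W, so L
(1,7): →(1,3)(W), (1,2)(W), (0,6)(W) — all W, so L
(1,8): →(1,4)(W), (1,3)(W), (0,7)(W) — all W, so L
(1,9): →(1,5)(W), (1,4)(W), (0,8)(W) — all W, so L
(2,2): →(1,1)(W) only, which is W, so L
(2,3): →(1,2)(W) only, which is W, so L
(3,2): →(2,1)(W) only, which is W, so L
(3,8): →(3,4)(W), (3,3)(W), (2,7)(W) — all W, so L
(3,9): →(3,5)(W), (3,4)(W), (2,8)(W) — all W, so L
(4,2): →(3,1)(W) only, which is W, so L
(4,8): →(4,4)(W), (4,3)(W), (3,7)(W) — all W, so L
(5,4): →(0,4)(W), (5,0)(W), (4,3)(W) — all W, so L
(5,5): →(0,5)(W), (5,1)(W), (5,0)(W), (4,4)(W) — all W, so L
(5,6): →(0,6)(W), (5,2)(W), (5,1)(W), (4,5)(W) — all W, so L
(5,7): →(0,7)(W), (5,3)(W), (5,2)(W), (4,6)(W) — all W, so L
(6,1): →(1,1)(W), (5,0)(W) — all W, so L
(6,2): →(1,2)(W), (5,1)(W) — all W, so L
(6,3): →(1,3)(W), (5,2)(W) — all W, so L
(6,4): →(1,4)(W), (6,0)(W), (5,3)(W) — all W, so L
Every other cell has at least one move into one of the L cells above, so it is W.
L cells per row: a=0: 5, a=1: 5, a=2: 3, a=3: 4, a=4: 3, a=5: 4, a=6: 4; total 28.

28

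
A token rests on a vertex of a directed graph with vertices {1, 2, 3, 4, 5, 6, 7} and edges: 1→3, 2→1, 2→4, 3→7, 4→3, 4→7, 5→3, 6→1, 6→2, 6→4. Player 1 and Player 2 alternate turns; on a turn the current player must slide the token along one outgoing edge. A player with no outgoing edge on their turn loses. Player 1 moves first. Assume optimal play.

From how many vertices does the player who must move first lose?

Positions with no move are L. A position that does have a move is losing for the player to move precisely when every available move leads to a winning position for the opponent. Fill in the labels:
Every edge goes from a vertex to one that appears earlier in the order 7, 3, 1, 4, 2, 5, 6, so processing vertices in that order labels each vertex after all of its successors.
7: no outgoing edge → L
3: reaches L-position 7 → W
1: only reaches 3(W), which is W → L
4: reaches L-position 7 → W
2: reaches L-position 1 → W
5: only reaches 3(W), which is W → L
6: reaches L-position 1 → W
The L vertices are 1, 5, 7; that is 3 in all.

3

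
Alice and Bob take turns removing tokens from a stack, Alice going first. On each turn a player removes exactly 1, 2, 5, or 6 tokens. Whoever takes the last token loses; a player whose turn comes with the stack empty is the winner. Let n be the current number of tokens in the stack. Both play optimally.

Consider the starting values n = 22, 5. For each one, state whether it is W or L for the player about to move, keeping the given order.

Label each position W (a win for the player to move) or L (a loss). A position with no legal move is W; any other position is W exactly when some move reaches an L, and L when every move reaches a W.
n=0: no move; the opponent has just taken the last token and therefore loses → W
n=1: the only move is to 0(W), a W ⇒ L
n=2: can move to 1, which is L ⇒ W
n=3: can move to 1, which is L ⇒ W
n=4: moves to 3(W), 2(W); every one is W ⇒ L
n=5: can move to 4, which is L ⇒ W
n=6: can move to 4, which is L ⇒ W
n=7: can move to 1, which is L ⇒ W
n=8: moves to 7(W), 6(W), 3(W), 2(W); every one is W ⇒ L
n=9: can move to 8, which is L ⇒ W
n=10: can move to 8, which is L ⇒ W
n=11: moves to 10(W), 9(W), 6(W), 5(W); every one is W ⇒ L
n=12: can move to 11, which is L ⇒ W
n=13: can move to 11, which is L ⇒ W
n=14: can move to 8, which is L ⇒ W
n=15: moves to 14(W), 13(W), 10(W), 9(W); every one is W ⇒ L
n=16: can move to 15, which is L ⇒ W
n=17: can move to 15, which is L ⇒ W
n=18: moves to 17(W), 16(W), 13(W), 12(W); every one is W ⇒ L
n=19: can move to 18, which is L ⇒ W
n=20: can move to 18, which is L ⇒ W
n=21: can move to 15, which is L ⇒ W
n=22: moves to 21(W), 20(W), 17(W), 16(W); every one is W ⇒ L

22: L, 5: W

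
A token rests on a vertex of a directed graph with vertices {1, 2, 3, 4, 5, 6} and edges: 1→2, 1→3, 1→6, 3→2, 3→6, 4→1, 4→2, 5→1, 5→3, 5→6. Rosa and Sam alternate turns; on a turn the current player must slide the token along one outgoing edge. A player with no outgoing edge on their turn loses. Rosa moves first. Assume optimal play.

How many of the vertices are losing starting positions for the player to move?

2

Positions with no move are L. A position that does have a move is losing for the player to move precisely when every available move leads to a winning position for the opponent. Fill in the labels:
Every edge goes from a vertex to one that appears earlier in the order 6, 2, 3, 1, 4, 5, so processing vertices in that order labels each vertex after all of its successors.
6: no outgoing edge → L
2: no outgoing edge → L
3: →2(L), so W
1: →2(L), so W
4: →2(L), so W
5: →6(L), so W
The L vertices are 2, 6; that is 2 in all.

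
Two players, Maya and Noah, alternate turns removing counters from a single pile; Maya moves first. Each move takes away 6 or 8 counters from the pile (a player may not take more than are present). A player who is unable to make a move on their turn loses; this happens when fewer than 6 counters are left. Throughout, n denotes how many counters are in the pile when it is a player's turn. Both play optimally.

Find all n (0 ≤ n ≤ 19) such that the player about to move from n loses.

0, 1, 2, 3, 4, 5, 14, 15, 16, 17, 18, 19

Compute win/loss labels from the base case upward. A position with no move is L. Any other position is W if it can reach an L in one move, else L.
n=0: no move → L
n=1: no move → L
n=2: no move → L
n=3: no move → L
n=4: no move → L
n=5: no move → L
n=6: reaches L-position 0 → W
n=7: reaches L-position 1 → W
n=8: reaches L-position 2 → W
n=9: reaches L-position 3 → W
n=10: reaches L-position 4 → W
n=11: reaches L-position 5 → W
n=12: reaches L-position 4 → W
n=13: reaches L-position 5 → W
n=14: only reaches 8(W), 6(W), all W → L
n=15: only reaches 9(W), 7(W), all W → L
n=16: only reaches 10(W), 8(W), all W → L
n=17: only reaches 11(W), 9(W), all W → L
n=18: only reaches 12(W), 10(W), all W → L
n=19: only reaches 13(W), 11(W), all W → L
The losing starting values of n are exactly the entries labelled L in this table (12 of them).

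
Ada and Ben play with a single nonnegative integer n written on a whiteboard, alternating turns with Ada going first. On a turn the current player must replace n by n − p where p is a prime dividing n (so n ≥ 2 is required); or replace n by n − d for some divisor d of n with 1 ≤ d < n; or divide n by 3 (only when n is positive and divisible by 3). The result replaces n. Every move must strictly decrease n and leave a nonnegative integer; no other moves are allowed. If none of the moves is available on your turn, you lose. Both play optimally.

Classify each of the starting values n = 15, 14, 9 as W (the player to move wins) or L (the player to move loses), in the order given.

Compute win/loss labels from the base case upward. A position with no move is L. Any other position is W if it can reach an L in one move, else L.
n=0: no move → L
n=1: no move → L
n=2: can move to 0, which is L ⇒ W
n=3: can move to 0, which is L ⇒ W
n=4: moves to 2(W), 3(W); every one is W ⇒ L
n=5: can move to 0, which is L ⇒ W
n=6: can move to 4, which is L ⇒ W
n=7: can move to 0, which is L ⇒ W
n=8: can move to 4, which is L ⇒ W
n=9: moves to 3(W), 6(W), 8(W); every one is W ⇒ L
n=10: can move to 9, which is L ⇒ W
n=11: can move to 0, which is L ⇒ W
n=12: can move to 4, which is L ⇒ W
n=13: can move to 0, which is L ⇒ W
n=14: moves to 7(W), 12(W), 13(W); every one is W ⇒ L
n=15: can move to 14, which is L ⇒ W

15: W, 14: L, 9: L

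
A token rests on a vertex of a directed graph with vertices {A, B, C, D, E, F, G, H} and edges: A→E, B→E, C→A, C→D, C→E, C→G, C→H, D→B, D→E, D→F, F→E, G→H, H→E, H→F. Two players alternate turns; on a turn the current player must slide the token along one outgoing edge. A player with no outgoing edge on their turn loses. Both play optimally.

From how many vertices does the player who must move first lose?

2

Positions with no move are L. A position that does have a move is losing for the player to move precisely when every available move leads to a winning position for the opponent. Fill in the labels:
Every edge goes from a vertex to one that appears earlier in the order E, F, H, B, D, G, A, C, so processing vertices in that order labels each vertex after all of its successors.
E: no outgoing edge → L
F: →E(L), so W
H: →E(L), so W
B: →E(L), so W
D: →E(L), so W
G: →H(W) only, which is W, so L
A: →E(L), so W
C: →G(L), so W
The L vertices are E, G; that is 2 in all.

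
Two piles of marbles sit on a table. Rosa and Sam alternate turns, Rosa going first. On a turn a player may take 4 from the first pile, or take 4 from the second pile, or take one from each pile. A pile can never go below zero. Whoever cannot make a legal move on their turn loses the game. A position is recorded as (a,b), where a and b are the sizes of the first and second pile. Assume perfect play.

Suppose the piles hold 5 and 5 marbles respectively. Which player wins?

Use the standard recursion: the mover loses at a terminal position; elsewhere, the mover wins exactly when some move hands the opponent an L position.
No move ever increases a pile, so every position that can arise here has a ≤ 5 and b ≤ 5; it is enough to label the cells with 0 ≤ a ≤ 5 and 0 ≤ b ≤ 5.
Every move lowers a or b (never raises either), so fill the grid row by row in increasing a, and left to right within a row: each cell's successors are then already labelled.
      b=0  b=1  b=2  b=3  b=4  b=5
a=0:    L    L    L    L    W    W
a=1:    L    W    W    W    W    L
a=2:    L    W    L    L    W    L
a=3:    L    W    L    W    W    L
a=4:    W    W    W    W    L    L
a=5:    W    L    L    L    L    W
Cells with no legal move (terminal, hence L): (0,0), (0,1), (0,2), (0,3), (1,0), (2,0), (3,0).
The remaining L cells, each justified by listing all of its moves:
(1,5): only reaches (1,1)(W), (0,4)(W), all W → L
(2,2): only reaches (1,1)(W), which is W → L
(2,3): only reaches (1,2)(W), which is W → L
(2,5): only reaches (2,1)(W), (1,4)(W), all W → L
(3,2): only reaches (2,1)(W), which is W → L
(3,5): only reaches (3,1)(W), (2,4)(W), all W → L
(4,4): only reaches (0,4)(W), (4,0)(W), (3,3)(W), all W → L
(4,5): only reaches (0,5)(W), (4,1)(W), (3,4)(W), all W → L
(5,1): only reaches (1,1)(W), (4,0)(W), all W → L
(5,2): only reaches (1,2)(W), (4,1)(W), all W → L
(5,3): only reaches (1,3)(W), (4,2)(W), all W → L
(5,4): only reaches (1,4)(W), (5,0)(W), (4,3)(W), all W → L
Every other cell has at least one move into one of the L cells above, so it is W.
The starting position (5,5) is W: Rosa should move to (1,5), handing over an L position.

Rosa wins.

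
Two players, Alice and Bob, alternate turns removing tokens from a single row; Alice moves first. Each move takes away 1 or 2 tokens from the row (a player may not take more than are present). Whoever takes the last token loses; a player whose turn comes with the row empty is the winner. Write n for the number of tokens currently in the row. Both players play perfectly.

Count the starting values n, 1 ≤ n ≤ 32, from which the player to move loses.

Classify positions by backward induction: terminal positions (no move available) are W. From any other position, the mover wins iff some move reaches an L.
n=0: no move; the opponent has just taken the last token and therefore loses → W
n=1: L (sole option 0(W) is W)
n=2: W (go to 1, an L position)
n=3: W (go to 1, an L position)
n=4: L (options 3(W), 2(W) are all W)
n=5: W (go to 4, an L position)
n=6: W (go to 4, an L position)
n=7: L (options 6(W), 5(W) are all W)
n=8: W (go to 7, an L position)
n=9: W (go to 7, an L position)
n=10: L (options 9(W), 8(W) are all W)
n=11: W (go to 10, an L position)
n=12: W (go to 10, an L position)
n=13: L (options 12(W), 11(W) are all W)
n=14: W (go to 13, an L position)
n=15: W (go to 13, an L position)
n=16: L (options 15(W), 14(W) are all W)
n=17: W (go to 16, an L position)
n=18: W (go to 16, an L position)
n=19: L (options 18(W), 17(W) are all W)
n=20: W (go to 19, an L position)
n=21: W (go to 19, an L position)
n=22: L (options 21(W), 20(W) are all W)
n=23: W (go to 22, an L position)
n=24: W (go to 22, an L position)
n=25: L (options 24(W), 23(W) are all W)
n=26: W (go to 25, an L position)
n=27: W (go to 25, an L position)
n=28: L (options 27(W), 26(W) are all W)
n=29: W (go to 28, an L position)
n=30: W (go to 28, an L position)
n=31: L (options 30(W), 29(W) are all W)
n=32: W (go to 31, an L position)
L entries with 1 ≤ n ≤ 32 (the range starts at n=1): n = 1, 4, 7, 10, 13, 16, 19, 22, 25, 28, 31; that makes 11.

11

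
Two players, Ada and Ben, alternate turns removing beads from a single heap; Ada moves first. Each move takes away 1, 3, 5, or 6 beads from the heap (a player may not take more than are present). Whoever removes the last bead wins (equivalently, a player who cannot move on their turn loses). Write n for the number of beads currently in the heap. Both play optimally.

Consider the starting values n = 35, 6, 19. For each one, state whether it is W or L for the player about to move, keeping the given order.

35: L, 6: W, 19: W

Classify positions by backward induction: terminal positions (no move available) are L. From any other position, the mover wins iff some move reaches an L.
n=0: no move → L
n=1: →0(L), so W
n=2: →1(W) only, which is W, so L
n=3: →2(L), so W
n=4: →3(W), 1(W) — all W, so L
n=5: →4(L), so W
n=6: →0(L), so W
n=7: →4(L), so W
n=8: →2(L), so W
n=9: →4(L), so W
n=10: →4(L), so W
n=11: →10(W), 8(W), 6(W), 5(W) — all W, so L
n=12: →11(L), so W
n=13: →12(W), 10(W), 8(W), 7(W) — all W, so L
n=14: →13(L), so W
n=15: →14(W), 12(W), 10(W), 9(W) — all W, so L
n=16: →15(L), so W
n=17: →11(L), so W
n=18: →15(L), so W
n=19: →13(L), so W
n=20: →15(L), so W
n=21: →15(L), so W
n=22: →21(W), 19(W), 17(W), 16(W) — all W, so L
n=23: →22(L), so W
n=24: →23(W), 21(W), 19(W), 18(W) — all W, so L
n=25: →24(L), so W
n=26: →25(W), 23(W), 21(W), 20(W) — all W, so L
n=27: →26(L), so W
n=28: →22(L), so W
n=29: →26(L), so W
n=30: →24(L), so W
n=31: →26(L), so W
n=32: →26(L), so W
n=33: →32(W), 30(W), 28(W), 27(W) — all W, so L
n=34: →33(L), so W
n=35: →34(W), 32(W), 30(W), 29(W) — all W, so L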